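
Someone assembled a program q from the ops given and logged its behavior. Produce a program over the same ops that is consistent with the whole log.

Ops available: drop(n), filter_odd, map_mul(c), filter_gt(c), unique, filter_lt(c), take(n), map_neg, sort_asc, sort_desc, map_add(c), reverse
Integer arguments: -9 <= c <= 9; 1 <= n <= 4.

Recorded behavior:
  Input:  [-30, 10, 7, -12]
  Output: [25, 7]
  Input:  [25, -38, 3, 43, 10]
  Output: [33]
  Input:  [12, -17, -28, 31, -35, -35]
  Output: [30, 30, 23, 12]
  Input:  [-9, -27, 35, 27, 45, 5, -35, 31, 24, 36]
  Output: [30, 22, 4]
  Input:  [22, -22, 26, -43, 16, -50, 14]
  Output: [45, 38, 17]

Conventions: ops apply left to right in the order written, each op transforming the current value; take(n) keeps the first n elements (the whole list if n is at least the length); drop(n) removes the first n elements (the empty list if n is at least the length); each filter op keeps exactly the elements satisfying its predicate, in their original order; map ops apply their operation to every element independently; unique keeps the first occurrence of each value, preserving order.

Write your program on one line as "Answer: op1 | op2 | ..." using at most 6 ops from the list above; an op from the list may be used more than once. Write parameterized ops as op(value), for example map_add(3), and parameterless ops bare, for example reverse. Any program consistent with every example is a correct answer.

sort_desc | map_neg | sort_desc | map_add(-5) | filter_gt(0)

Check, running the answer program on each example:
  [-30, 10, 7, -12] -> [10, 7, -12, -30] -> [-10, -7, 12, 30] -> [30, 12, -7, -10] -> [25, 7, -12, -15] -> [25, 7]
  [25, -38, 3, 43, 10] -> [43, 25, 10, 3, -38] -> [-43, -25, -10, -3, 38] -> [38, -3, -10, -25, -43] -> [33, -8, -15, -30, -48] -> [33]
  [12, -17, -28, 31, -35, -35] -> [31, 12, -17, -28, -35, -35] -> [-31, -12, 17, 28, 35, 35] -> [35, 35, 28, 17, -12, -31] -> [30, 30, 23, 12, -17, -36] -> [30, 30, 23, 12]
  [-9, -27, 35, 27, 45, 5, -35, 31, 24, 36] -> [45, 36, 35, 31, 27, 24, 5, -9, -27, -35] -> [-45, -36, -35, -31, -27, -24, -5, 9, 27, 35] -> [35, 27, 9, -5, -24, -27, -31, -35, -36, -45] -> [30, 22, 4, -10, -29, -32, -36, -40, -41, -50] -> [30, 22, 4]
  [22, -22, 26, -43, 16, -50, 14] -> [26, 22, 16, 14, -22, -43, -50] -> [-26, -22, -16, -14, 22, 43, 50] -> [50, 43, 22, -14, -16, -22, -26] -> [45, 38, 17, -19, -21, -27, -31] -> [45, 38, 17]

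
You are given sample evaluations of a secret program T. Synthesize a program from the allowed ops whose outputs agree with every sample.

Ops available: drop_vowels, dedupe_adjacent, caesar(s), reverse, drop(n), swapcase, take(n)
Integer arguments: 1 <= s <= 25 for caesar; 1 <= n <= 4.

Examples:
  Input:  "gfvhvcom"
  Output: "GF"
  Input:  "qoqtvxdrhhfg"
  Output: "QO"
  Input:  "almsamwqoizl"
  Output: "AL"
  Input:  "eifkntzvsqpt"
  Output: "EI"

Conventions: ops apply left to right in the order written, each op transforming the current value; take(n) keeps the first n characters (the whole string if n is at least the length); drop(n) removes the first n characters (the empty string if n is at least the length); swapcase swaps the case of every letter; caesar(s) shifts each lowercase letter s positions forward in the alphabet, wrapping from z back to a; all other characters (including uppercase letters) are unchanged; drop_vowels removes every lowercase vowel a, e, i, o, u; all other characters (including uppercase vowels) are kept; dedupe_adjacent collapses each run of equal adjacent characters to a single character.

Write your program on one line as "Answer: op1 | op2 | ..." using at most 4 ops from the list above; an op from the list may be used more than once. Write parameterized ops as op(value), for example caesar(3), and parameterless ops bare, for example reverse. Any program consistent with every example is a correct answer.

reverse | swapcase | reverse | take(2)

Check, running the answer program on each example:
  "gfvhvcom" -> "mocvhvfg" -> "MOCVHVFG" -> "GFVHVCOM" -> "GF"
  "qoqtvxdrhhfg" -> "gfhhrdxvtqoq" -> "GFHHRDXVTQOQ" -> "QOQTVXDRHHFG" -> "QO"
  "almsamwqoizl" -> "lzioqwmasmla" -> "LZIOQWMASMLA" -> "ALMSAMWQOIZL" -> "AL"
  "eifkntzvsqpt" -> "tpqsvztnkfie" -> "TPQSVZTNKFIE" -> "EIFKNTZVSQPT" -> "EI"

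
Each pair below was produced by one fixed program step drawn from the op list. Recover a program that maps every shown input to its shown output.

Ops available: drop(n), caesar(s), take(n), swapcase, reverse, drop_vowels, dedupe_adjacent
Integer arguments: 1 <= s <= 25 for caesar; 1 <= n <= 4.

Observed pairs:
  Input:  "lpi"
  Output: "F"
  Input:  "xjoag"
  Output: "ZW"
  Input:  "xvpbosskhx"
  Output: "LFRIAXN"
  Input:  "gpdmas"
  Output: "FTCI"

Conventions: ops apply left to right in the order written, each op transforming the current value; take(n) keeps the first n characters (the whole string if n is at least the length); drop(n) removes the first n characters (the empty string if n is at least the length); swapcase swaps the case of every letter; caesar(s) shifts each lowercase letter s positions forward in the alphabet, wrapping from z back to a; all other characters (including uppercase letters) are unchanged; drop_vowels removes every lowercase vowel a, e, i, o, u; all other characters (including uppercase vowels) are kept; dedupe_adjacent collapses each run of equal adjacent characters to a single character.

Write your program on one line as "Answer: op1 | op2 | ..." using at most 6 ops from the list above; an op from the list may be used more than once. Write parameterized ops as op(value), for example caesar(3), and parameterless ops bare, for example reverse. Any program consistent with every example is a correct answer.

drop_vowels | caesar(17) | caesar(25) | swapcase | dedupe_adjacent | drop(1)

Check, running the answer program on each example:
  "lpi" -> "lp" -> "cg" -> "bf" -> "BF" -> "BF" -> "F"
  "xjoag" -> "xjg" -> "oax" -> "nzw" -> "NZW" -> "NZW" -> "ZW"
  "xvpbosskhx" -> "xvpbsskhx" -> "omgsjjbyo" -> "nlfriiaxn" -> "NLFRIIAXN" -> "NLFRIAXN" -> "LFRIAXN"
  "gpdmas" -> "gpdms" -> "xgudj" -> "wftci" -> "WFTCI" -> "WFTCI" -> "FTCI"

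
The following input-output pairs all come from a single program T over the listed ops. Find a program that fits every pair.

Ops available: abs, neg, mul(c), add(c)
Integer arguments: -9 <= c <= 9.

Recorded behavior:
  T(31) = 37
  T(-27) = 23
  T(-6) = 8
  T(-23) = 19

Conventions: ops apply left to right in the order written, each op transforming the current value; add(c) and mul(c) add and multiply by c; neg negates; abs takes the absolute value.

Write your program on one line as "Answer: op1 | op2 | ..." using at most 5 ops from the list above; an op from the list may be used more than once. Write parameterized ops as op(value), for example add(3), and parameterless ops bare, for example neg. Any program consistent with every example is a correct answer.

add(5) | abs | add(-4) | abs | add(5)

Check, running the answer program on each example:
  31 -> 36 -> 36 -> 32 -> 32 -> 37
  -27 -> -22 -> 22 -> 18 -> 18 -> 23
  -6 -> -1 -> 1 -> -3 -> 3 -> 8
  -23 -> -18 -> 18 -> 14 -> 14 -> 19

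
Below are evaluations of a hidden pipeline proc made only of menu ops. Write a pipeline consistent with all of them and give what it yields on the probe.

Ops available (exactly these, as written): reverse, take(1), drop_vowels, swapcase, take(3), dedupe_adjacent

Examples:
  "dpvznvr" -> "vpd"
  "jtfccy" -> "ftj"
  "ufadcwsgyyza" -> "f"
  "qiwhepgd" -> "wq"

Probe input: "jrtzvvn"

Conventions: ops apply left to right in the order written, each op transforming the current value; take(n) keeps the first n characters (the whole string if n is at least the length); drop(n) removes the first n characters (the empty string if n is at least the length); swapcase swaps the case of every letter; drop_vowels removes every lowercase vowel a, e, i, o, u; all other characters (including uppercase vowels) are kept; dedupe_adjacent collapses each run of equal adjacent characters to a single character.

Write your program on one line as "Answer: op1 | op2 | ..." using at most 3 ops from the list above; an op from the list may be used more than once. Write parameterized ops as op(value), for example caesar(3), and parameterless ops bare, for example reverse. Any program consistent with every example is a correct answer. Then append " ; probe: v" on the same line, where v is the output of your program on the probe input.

take(3) | reverse | drop_vowels ; probe: "trj"

Check, running the answer program on each example:
  "dpvznvr" -> "dpv" -> "vpd" -> "vpd"
  "jtfccy" -> "jtf" -> "ftj" -> "ftj"
  "ufadcwsgyyza" -> "ufa" -> "afu" -> "f"
  "qiwhepgd" -> "qiw" -> "wiq" -> "wq"
  probe: "jrtzvvn" -> "jrt" -> "trj" -> "trj"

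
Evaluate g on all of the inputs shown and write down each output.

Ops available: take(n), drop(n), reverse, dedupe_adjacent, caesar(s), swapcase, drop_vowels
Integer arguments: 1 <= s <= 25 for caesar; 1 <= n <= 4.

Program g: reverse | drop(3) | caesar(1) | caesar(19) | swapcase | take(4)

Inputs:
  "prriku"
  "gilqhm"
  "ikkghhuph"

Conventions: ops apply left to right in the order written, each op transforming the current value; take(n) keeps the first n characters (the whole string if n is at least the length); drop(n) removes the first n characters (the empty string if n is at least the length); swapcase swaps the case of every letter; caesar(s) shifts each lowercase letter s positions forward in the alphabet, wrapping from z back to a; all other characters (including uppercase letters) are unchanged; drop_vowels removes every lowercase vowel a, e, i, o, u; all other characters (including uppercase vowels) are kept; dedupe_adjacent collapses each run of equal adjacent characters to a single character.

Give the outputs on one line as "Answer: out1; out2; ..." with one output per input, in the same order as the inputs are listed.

Execution, op by op:
  "prriku" -> "ukirrp" -> "rrp" -> "ssq" -> "llj" -> "LLJ" -> "LLJ"
  "gilqhm" -> "mhqlig" -> "lig" -> "mjh" -> "fca" -> "FCA" -> "FCA"
  "ikkghhuph" -> "hpuhhgkki" -> "hhgkki" -> "iihllj" -> "bbaeec" -> "BBAEEC" -> "BBAE"

"LLJ"; "FCA"; "BBAE"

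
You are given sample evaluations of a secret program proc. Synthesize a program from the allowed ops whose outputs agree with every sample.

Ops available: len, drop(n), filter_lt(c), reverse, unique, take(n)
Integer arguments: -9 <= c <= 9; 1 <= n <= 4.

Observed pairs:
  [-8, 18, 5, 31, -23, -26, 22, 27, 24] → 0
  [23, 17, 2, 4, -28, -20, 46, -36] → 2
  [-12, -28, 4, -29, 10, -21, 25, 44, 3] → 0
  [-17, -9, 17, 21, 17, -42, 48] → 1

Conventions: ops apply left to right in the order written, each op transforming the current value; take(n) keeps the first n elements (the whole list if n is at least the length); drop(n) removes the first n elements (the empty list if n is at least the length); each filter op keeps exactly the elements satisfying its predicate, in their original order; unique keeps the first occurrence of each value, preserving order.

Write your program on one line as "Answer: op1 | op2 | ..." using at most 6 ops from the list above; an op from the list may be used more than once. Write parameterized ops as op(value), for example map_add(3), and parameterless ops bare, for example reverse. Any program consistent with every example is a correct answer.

unique | reverse | take(3) | filter_lt(9) | filter_lt(-5) | len

Check, running the answer program on each example:
  [-8, 18, 5, 31, -23, -26, 22, 27, 24] -> [-8, 18, 5, 31, -23, -26, 22, 27, 24] -> [24, 27, 22, -26, -23, 31, 5, 18, -8] -> [24, 27, 22] -> [] -> [] -> 0
  [23, 17, 2, 4, -28, -20, 46, -36] -> [23, 17, 2, 4, -28, -20, 46, -36] -> [-36, 46, -20, -28, 4, 2, 17, 23] -> [-36, 46, -20] -> [-36, -20] -> [-36, -20] -> 2
  [-12, -28, 4, -29, 10, -21, 25, 44, 3] -> [-12, -28, 4, -29, 10, -21, 25, 44, 3] -> [3, 44, 25, -21, 10, -29, 4, -28, -12] -> [3, 44, 25] -> [3] -> [] -> 0
  [-17, -9, 17, 21, 17, -42, 48] -> [-17, -9, 17, 21, -42, 48] -> [48, -42, 21, 17, -9, -17] -> [48, -42, 21] -> [-42] -> [-42] -> 1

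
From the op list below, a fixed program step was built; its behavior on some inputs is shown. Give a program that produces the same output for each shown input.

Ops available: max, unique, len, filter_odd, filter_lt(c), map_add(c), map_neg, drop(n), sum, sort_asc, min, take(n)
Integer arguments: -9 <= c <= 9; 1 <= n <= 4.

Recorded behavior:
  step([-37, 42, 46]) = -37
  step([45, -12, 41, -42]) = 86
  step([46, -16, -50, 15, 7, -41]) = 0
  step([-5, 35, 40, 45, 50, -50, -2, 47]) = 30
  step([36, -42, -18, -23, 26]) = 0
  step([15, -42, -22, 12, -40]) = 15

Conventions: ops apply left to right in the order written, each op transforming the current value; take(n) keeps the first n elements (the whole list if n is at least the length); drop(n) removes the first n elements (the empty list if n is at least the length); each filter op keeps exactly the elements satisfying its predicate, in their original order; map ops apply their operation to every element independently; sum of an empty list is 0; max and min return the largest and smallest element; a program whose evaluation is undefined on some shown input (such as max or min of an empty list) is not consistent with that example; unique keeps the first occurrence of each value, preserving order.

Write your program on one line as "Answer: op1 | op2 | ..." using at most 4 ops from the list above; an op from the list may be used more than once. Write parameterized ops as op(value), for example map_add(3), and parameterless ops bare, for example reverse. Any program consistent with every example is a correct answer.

take(3) | sort_asc | filter_odd | sum

Check, running the answer program on each example:
  [-37, 42, 46] -> [-37, 42, 46] -> [-37, 42, 46] -> [-37] -> -37
  [45, -12, 41, -42] -> [45, -12, 41] -> [-12, 41, 45] -> [41, 45] -> 86
  [46, -16, -50, 15, 7, -41] -> [46, -16, -50] -> [-50, -16, 46] -> [] -> 0
  [-5, 35, 40, 45, 50, -50, -2, 47] -> [-5, 35, 40] -> [-5, 35, 40] -> [-5, 35] -> 30
  [36, -42, -18, -23, 26] -> [36, -42, -18] -> [-42, -18, 36] -> [] -> 0
  [15, -42, -22, 12, -40] -> [15, -42, -22] -> [-42, -22, 15] -> [15] -> 15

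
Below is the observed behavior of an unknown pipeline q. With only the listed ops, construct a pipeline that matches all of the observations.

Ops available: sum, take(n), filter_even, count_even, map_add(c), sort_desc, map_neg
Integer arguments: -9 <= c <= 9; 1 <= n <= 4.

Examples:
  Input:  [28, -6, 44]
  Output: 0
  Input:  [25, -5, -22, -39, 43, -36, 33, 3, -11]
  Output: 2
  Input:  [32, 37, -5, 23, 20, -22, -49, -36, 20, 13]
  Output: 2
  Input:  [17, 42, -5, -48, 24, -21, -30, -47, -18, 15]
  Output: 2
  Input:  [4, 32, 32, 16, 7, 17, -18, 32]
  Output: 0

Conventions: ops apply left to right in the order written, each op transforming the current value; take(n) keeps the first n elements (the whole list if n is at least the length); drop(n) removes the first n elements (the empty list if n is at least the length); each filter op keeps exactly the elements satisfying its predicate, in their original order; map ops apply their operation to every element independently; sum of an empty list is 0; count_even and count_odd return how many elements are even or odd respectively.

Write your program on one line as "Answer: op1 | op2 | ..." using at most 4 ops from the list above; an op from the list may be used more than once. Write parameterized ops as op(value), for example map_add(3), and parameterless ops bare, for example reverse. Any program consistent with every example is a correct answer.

map_neg | take(3) | map_add(-3) | count_even

Check, running the answer program on each example:
  [28, -6, 44] -> [-28, 6, -44] -> [-28, 6, -44] -> [-31, 3, -47] -> 0
  [25, -5, -22, -39, 43, -36, 33, 3, -11] -> [-25, 5, 22, 39, -43, 36, -33, -3, 11] -> [-25, 5, 22] -> [-28, 2, 19] -> 2
  [32, 37, -5, 23, 20, -22, -49, -36, 20, 13] -> [-32, -37, 5, -23, -20, 22, 49, 36, -20, -13] -> [-32, -37, 5] -> [-35, -40, 2] -> 2
  [17, 42, -5, -48, 24, -21, -30, -47, -18, 15] -> [-17, -42, 5, 48, -24, 21, 30, 47, 18, -15] -> [-17, -42, 5] -> [-20, -45, 2] -> 2
  [4, 32, 32, 16, 7, 17, -18, 32] -> [-4, -32, -32, -16, -7, -17, 18, -32] -> [-4, -32, -32] -> [-7, -35, -35] -> 0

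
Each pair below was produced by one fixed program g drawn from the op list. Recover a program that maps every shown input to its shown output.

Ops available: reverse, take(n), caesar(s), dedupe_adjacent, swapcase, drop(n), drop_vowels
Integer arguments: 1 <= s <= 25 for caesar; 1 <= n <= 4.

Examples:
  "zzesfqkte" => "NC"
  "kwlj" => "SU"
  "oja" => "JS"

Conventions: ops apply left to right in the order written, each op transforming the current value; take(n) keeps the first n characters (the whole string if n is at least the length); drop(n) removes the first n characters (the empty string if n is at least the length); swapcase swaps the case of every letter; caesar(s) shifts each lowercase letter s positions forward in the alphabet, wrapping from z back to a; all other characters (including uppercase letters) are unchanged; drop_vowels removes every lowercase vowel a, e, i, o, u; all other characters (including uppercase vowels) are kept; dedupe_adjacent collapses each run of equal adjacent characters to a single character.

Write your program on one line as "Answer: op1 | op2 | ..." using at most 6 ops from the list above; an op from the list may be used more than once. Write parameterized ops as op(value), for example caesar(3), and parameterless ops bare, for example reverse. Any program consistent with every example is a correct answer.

dedupe_adjacent | caesar(9) | swapcase | reverse | take(2)

Check, running the answer program on each example:
  "zzesfqkte" -> "zesfqkte" -> "inboztcn" -> "INBOZTCN" -> "NCTZOBNI" -> "NC"
  "kwlj" -> "kwlj" -> "tfus" -> "TFUS" -> "SUFT" -> "SU"
  "oja" -> "oja" -> "xsj" -> "XSJ" -> "JSX" -> "JS"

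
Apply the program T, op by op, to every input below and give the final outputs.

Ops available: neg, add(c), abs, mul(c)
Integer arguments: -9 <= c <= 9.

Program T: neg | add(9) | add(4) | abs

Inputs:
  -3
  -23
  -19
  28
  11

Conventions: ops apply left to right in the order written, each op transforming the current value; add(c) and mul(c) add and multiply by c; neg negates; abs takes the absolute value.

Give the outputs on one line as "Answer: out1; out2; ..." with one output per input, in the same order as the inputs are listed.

Execution, op by op:
  -3 -> 3 -> 12 -> 16 -> 16
  -23 -> 23 -> 32 -> 36 -> 36
  -19 -> 19 -> 28 -> 32 -> 32
  28 -> -28 -> -19 -> -15 -> 15
  11 -> -11 -> -2 -> 2 -> 2

16; 36; 32; 15; 2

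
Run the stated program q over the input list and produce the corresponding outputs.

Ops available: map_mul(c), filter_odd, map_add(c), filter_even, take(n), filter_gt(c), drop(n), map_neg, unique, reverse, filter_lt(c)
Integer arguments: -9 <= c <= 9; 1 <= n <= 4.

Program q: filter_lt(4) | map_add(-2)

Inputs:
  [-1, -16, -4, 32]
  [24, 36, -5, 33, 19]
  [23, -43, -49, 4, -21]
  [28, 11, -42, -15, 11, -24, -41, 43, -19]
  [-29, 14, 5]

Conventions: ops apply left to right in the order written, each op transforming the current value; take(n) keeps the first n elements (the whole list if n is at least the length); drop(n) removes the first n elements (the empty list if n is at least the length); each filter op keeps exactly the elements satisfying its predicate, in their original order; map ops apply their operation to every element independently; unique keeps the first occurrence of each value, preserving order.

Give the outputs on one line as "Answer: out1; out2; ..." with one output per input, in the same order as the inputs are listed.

Execution, op by op:
  [-1, -16, -4, 32] -> [-1, -16, -4] -> [-3, -18, -6]
  [24, 36, -5, 33, 19] -> [-5] -> [-7]
  [23, -43, -49, 4, -21] -> [-43, -49, -21] -> [-45, -51, -23]
  [28, 11, -42, -15, 11, -24, -41, 43, -19] -> [-42, -15, -24, -41, -19] -> [-44, -17, -26, -43, -21]
  [-29, 14, 5] -> [-29] -> [-31]

[-3, -18, -6]; [-7]; [-45, -51, -23]; [-44, -17, -26, -43, -21]; [-31]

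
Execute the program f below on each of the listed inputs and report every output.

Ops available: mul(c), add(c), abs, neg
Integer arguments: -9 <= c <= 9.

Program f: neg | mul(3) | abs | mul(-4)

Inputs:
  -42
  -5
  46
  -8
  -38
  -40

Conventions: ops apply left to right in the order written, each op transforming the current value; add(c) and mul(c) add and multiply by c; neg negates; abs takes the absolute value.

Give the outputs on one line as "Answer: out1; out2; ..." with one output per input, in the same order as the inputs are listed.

Execution, op by op:
  -42 -> 42 -> 126 -> 126 -> -504
  -5 -> 5 -> 15 -> 15 -> -60
  46 -> -46 -> -138 -> 138 -> -552
  -8 -> 8 -> 24 -> 24 -> -96
  -38 -> 38 -> 114 -> 114 -> -456
  -40 -> 40 -> 120 -> 120 -> -480

-504; -60; -552; -96; -456; -480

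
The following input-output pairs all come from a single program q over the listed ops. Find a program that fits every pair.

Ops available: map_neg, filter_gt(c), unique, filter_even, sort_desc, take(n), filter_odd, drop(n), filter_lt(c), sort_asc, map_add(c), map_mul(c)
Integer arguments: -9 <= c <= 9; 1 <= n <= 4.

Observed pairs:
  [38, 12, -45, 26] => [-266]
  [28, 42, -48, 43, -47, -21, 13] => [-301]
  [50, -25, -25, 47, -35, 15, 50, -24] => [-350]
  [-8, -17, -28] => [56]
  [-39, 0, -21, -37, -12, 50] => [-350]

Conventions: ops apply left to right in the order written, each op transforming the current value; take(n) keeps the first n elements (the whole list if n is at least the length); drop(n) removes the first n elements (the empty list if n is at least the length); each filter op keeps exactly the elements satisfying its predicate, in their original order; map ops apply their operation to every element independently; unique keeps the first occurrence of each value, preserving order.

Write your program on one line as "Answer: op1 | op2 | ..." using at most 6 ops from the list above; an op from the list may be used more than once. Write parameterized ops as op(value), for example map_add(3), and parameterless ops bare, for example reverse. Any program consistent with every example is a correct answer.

unique | sort_asc | sort_desc | map_mul(7) | take(1) | map_mul(-1)

Check, running the answer program on each example:
  [38, 12, -45, 26] -> [38, 12, -45, 26] -> [-45, 12, 26, 38] -> [38, 26, 12, -45] -> [266, 182, 84, -315] -> [266] -> [-266]
  [28, 42, -48, 43, -47, -21, 13] -> [28, 42, -48, 43, -47, -21, 13] -> [-48, -47, -21, 13, 28, 42, 43] -> [43, 42, 28, 13, -21, -47, -48] -> [301, 294, 196, 91, -147, -329, -336] -> [301] -> [-301]
  [50, -25, -25, 47, -35, 15, 50, -24] -> [50, -25, 47, -35, 15, -24] -> [-35, -25, -24, 15, 47, 50] -> [50, 47, 15, -24, -25, -35] -> [350, 329, 105, -168, -175, -245] -> [350] -> [-350]
  [-8, -17, -28] -> [-8, -17, -28] -> [-28, -17, -8] -> [-8, -17, -28] -> [-56, -119, -196] -> [-56] -> [56]
  [-39, 0, -21, -37, -12, 50] -> [-39, 0, -21, -37, -12, 50] -> [-39, -37, -21, -12, 0, 50] -> [50, 0, -12, -21, -37, -39] -> [350, 0, -84, -147, -259, -273] -> [350] -> [-350]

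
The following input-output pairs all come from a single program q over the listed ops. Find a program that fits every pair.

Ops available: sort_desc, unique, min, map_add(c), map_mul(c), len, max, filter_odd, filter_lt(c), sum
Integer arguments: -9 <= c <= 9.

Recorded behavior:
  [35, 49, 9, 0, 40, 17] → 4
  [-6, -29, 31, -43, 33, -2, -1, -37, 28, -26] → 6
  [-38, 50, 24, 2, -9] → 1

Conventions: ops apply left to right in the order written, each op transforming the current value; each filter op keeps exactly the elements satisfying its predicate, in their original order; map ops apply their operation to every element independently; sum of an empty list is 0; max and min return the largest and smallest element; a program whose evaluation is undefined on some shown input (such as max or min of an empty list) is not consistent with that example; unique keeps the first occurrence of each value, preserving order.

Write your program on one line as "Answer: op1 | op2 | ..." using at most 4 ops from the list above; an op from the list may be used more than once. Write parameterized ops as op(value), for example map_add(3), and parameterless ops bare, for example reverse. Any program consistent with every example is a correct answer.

filter_odd | map_mul(8) | map_add(-7) | len

Check, running the answer program on each example:
  [35, 49, 9, 0, 40, 17] -> [35, 49, 9, 17] -> [280, 392, 72, 136] -> [273, 385, 65, 129] -> 4
  [-6, -29, 31, -43, 33, -2, -1, -37, 28, -26] -> [-29, 31, -43, 33, -1, -37] -> [-232, 248, -344, 264, -8, -296] -> [-239, 241, -351, 257, -15, -303] -> 6
  [-38, 50, 24, 2, -9] -> [-9] -> [-72] -> [-79] -> 1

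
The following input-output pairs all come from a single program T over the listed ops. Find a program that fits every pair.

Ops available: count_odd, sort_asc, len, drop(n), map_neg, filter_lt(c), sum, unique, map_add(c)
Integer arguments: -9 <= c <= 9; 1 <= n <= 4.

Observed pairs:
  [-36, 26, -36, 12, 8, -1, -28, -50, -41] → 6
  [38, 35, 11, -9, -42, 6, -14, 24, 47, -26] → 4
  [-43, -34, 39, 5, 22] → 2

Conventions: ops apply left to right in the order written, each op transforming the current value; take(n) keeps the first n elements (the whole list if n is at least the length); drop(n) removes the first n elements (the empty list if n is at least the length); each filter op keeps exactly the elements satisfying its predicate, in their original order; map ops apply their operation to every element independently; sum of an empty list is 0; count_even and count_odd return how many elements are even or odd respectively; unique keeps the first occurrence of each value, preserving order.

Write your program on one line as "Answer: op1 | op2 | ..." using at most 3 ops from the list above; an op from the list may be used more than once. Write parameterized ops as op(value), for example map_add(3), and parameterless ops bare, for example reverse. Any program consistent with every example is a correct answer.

filter_lt(3) | len

Check, running the answer program on each example:
  [-36, 26, -36, 12, 8, -1, -28, -50, -41] -> [-36, -36, -1, -28, -50, -41] -> 6
  [38, 35, 11, -9, -42, 6, -14, 24, 47, -26] -> [-9, -42, -14, -26] -> 4
  [-43, -34, 39, 5, 22] -> [-43, -34] -> 2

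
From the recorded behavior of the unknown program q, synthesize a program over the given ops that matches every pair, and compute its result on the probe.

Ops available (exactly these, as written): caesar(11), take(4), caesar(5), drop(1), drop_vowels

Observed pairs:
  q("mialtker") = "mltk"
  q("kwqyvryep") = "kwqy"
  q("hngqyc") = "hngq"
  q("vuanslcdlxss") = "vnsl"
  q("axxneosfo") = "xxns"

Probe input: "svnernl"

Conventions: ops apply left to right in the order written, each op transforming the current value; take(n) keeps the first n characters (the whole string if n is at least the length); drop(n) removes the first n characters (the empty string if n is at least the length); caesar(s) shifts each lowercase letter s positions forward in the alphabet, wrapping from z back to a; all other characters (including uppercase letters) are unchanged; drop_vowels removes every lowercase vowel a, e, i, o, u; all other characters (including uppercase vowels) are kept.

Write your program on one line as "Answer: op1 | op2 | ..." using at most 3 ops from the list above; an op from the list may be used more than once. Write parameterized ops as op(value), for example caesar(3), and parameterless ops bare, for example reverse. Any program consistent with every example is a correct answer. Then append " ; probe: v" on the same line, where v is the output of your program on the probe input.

drop_vowels | take(4) ; probe: "svnr"

Check, running the answer program on each example:
  "mialtker" -> "mltkr" -> "mltk"
  "kwqyvryep" -> "kwqyvryp" -> "kwqy"
  "hngqyc" -> "hngqyc" -> "hngq"
  "vuanslcdlxss" -> "vnslcdlxss" -> "vnsl"
  "axxneosfo" -> "xxnsf" -> "xxns"
  probe: "svnernl" -> "svnrnl" -> "svnr"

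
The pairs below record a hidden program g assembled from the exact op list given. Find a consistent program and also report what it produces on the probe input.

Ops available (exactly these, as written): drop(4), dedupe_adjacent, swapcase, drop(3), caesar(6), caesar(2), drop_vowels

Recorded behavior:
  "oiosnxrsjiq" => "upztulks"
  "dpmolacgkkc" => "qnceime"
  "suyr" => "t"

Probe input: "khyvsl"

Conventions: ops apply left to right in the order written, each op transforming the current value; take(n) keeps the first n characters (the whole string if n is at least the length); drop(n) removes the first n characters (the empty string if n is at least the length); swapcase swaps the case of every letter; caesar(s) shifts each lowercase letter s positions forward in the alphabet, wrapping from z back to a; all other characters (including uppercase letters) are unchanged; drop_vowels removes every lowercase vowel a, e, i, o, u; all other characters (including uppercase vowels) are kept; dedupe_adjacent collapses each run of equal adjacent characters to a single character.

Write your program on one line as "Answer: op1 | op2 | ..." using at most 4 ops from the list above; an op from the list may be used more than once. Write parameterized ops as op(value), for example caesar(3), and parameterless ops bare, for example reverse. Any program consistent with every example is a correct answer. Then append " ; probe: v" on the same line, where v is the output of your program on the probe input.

drop(3) | dedupe_adjacent | caesar(2) ; probe: "xun"

Check, running the answer program on each example:
  "oiosnxrsjiq" -> "snxrsjiq" -> "snxrsjiq" -> "upztulks"
  "dpmolacgkkc" -> "olacgkkc" -> "olacgkc" -> "qnceime"
  "suyr" -> "r" -> "r" -> "t"
  probe: "khyvsl" -> "vsl" -> "vsl" -> "xun"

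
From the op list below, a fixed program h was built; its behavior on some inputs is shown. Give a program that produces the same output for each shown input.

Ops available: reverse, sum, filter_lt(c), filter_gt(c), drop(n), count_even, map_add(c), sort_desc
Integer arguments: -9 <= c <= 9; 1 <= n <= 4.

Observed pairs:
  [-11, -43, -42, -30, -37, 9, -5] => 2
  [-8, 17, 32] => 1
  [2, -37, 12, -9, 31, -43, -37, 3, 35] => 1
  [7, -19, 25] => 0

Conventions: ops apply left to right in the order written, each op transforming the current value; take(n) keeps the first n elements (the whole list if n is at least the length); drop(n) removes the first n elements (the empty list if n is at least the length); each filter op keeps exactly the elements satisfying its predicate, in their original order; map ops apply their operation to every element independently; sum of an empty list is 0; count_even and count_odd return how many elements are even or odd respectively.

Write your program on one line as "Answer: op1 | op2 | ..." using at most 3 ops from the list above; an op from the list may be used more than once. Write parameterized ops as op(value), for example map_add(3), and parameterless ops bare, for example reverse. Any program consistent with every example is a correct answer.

filter_lt(7) | count_even

Check, running the answer program on each example:
  [-11, -43, -42, -30, -37, 9, -5] -> [-11, -43, -42, -30, -37, -5] -> 2
  [-8, 17, 32] -> [-8] -> 1
  [2, -37, 12, -9, 31, -43, -37, 3, 35] -> [2, -37, -9, -43, -37, 3] -> 1
  [7, -19, 25] -> [-19] -> 0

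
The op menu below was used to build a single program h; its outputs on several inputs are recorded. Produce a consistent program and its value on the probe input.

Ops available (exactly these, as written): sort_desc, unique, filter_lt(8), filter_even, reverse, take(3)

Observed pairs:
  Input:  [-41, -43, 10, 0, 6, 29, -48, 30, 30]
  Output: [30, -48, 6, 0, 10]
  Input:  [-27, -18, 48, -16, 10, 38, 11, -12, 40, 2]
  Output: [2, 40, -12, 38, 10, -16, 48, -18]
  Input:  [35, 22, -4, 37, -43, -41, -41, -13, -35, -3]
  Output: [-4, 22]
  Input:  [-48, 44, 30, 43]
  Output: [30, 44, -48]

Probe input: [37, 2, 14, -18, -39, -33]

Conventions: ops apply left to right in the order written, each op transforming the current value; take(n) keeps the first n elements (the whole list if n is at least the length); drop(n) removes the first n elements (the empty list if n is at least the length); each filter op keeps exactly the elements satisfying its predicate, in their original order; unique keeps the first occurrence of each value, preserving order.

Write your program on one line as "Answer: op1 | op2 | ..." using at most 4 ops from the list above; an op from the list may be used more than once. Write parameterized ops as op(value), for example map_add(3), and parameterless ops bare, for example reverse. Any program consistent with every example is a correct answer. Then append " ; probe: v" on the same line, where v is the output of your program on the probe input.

reverse | filter_even | unique ; probe: [-18, 14, 2]

Check, running the answer program on each example:
  [-41, -43, 10, 0, 6, 29, -48, 30, 30] -> [30, 30, -48, 29, 6, 0, 10, -43, -41] -> [30, 30, -48, 6, 0, 10] -> [30, -48, 6, 0, 10]
  [-27, -18, 48, -16, 10, 38, 11, -12, 40, 2] -> [2, 40, -12, 11, 38, 10, -16, 48, -18, -27] -> [2, 40, -12, 38, 10, -16, 48, -18] -> [2, 40, -12, 38, 10, -16, 48, -18]
  [35, 22, -4, 37, -43, -41, -41, -13, -35, -3] -> [-3, -35, -13, -41, -41, -43, 37, -4, 22, 35] -> [-4, 22] -> [-4, 22]
  [-48, 44, 30, 43] -> [43, 30, 44, -48] -> [30, 44, -48] -> [30, 44, -48]
  probe: [37, 2, 14, -18, -39, -33] -> [-33, -39, -18, 14, 2, 37] -> [-18, 14, 2] -> [-18, 14, 2]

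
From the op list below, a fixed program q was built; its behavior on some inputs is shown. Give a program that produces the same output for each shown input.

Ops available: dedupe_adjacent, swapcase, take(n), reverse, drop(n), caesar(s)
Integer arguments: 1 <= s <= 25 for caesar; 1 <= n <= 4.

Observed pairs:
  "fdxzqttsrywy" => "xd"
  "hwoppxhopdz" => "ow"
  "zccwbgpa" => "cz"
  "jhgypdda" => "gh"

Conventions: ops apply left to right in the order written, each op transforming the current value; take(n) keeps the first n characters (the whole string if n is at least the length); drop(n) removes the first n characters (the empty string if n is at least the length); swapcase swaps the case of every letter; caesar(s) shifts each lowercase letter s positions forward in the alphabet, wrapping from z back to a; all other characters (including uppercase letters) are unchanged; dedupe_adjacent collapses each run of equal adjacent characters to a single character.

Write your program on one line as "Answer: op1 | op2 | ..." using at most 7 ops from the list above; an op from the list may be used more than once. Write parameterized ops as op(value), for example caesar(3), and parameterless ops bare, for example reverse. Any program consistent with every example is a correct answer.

take(3) | swapcase | dedupe_adjacent | reverse | take(2) | swapcase

Check, running the answer program on each example:
  "fdxzqttsrywy" -> "fdx" -> "FDX" -> "FDX" -> "XDF" -> "XD" -> "xd"
  "hwoppxhopdz" -> "hwo" -> "HWO" -> "HWO" -> "OWH" -> "OW" -> "ow"
  "zccwbgpa" -> "zcc" -> "ZCC" -> "ZC" -> "CZ" -> "CZ" -> "cz"
  "jhgypdda" -> "jhg" -> "JHG" -> "JHG" -> "GHJ" -> "GH" -> "gh"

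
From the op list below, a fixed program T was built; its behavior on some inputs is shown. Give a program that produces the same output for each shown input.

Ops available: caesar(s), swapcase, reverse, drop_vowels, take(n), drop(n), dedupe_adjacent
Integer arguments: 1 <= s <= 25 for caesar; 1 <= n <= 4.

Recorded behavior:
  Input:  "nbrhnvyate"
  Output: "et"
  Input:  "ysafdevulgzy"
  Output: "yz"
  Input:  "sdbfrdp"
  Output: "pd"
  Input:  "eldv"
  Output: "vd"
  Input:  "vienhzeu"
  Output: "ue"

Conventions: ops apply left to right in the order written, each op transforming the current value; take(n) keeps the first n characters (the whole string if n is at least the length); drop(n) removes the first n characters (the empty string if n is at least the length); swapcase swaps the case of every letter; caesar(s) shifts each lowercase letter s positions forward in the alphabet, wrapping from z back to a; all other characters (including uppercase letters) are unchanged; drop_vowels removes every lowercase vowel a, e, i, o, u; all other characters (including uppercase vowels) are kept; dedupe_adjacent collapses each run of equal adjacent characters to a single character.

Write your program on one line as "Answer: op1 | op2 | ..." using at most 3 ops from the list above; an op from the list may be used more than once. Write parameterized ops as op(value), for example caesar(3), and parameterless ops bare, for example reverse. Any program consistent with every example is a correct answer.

reverse | take(2)

Check, running the answer program on each example:
  "nbrhnvyate" -> "etayvnhrbn" -> "et"
  "ysafdevulgzy" -> "yzgluvedfasy" -> "yz"
  "sdbfrdp" -> "pdrfbds" -> "pd"
  "eldv" -> "vdle" -> "vd"
  "vienhzeu" -> "uezhneiv" -> "ue"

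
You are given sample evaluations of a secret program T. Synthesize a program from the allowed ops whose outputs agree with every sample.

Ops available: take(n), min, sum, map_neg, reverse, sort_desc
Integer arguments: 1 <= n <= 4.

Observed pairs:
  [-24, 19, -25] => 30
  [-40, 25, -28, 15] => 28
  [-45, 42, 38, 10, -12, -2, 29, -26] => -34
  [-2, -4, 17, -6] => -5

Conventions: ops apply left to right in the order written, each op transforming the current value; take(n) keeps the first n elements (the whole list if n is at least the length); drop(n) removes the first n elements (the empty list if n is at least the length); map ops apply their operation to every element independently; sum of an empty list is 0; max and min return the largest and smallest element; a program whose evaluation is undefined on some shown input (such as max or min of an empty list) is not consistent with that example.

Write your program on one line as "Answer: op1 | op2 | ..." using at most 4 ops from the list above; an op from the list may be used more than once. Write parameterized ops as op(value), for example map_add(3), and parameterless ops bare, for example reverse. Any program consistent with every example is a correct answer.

sort_desc | map_neg | sum

Check, running the answer program on each example:
  [-24, 19, -25] -> [19, -24, -25] -> [-19, 24, 25] -> 30
  [-40, 25, -28, 15] -> [25, 15, -28, -40] -> [-25, -15, 28, 40] -> 28
  [-45, 42, 38, 10, -12, -2, 29, -26] -> [42, 38, 29, 10, -2, -12, -26, -45] -> [-42, -38, -29, -10, 2, 12, 26, 45] -> -34
  [-2, -4, 17, -6] -> [17, -2, -4, -6] -> [-17, 2, 4, 6] -> -5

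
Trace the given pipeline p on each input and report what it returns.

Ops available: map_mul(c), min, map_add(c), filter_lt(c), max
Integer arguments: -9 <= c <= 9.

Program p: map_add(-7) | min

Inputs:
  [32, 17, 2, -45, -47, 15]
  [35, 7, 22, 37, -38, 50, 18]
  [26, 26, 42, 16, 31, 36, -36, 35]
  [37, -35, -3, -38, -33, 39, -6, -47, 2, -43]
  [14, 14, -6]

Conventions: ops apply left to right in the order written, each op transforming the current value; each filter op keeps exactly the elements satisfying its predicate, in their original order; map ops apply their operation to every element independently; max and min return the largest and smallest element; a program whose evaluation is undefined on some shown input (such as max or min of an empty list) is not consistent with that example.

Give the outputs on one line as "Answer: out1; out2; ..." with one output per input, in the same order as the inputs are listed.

-54; -45; -43; -54; -13

Execution, op by op:
  [32, 17, 2, -45, -47, 15] -> [25, 10, -5, -52, -54, 8] -> -54
  [35, 7, 22, 37, -38, 50, 18] -> [28, 0, 15, 30, -45, 43, 11] -> -45
  [26, 26, 42, 16, 31, 36, -36, 35] -> [19, 19, 35, 9, 24, 29, -43, 28] -> -43
  [37, -35, -3, -38, -33, 39, -6, -47, 2, -43] -> [30, -42, -10, -45, -40, 32, -13, -54, -5, -50] -> -54
  [14, 14, -6] -> [7, 7, -13] -> -13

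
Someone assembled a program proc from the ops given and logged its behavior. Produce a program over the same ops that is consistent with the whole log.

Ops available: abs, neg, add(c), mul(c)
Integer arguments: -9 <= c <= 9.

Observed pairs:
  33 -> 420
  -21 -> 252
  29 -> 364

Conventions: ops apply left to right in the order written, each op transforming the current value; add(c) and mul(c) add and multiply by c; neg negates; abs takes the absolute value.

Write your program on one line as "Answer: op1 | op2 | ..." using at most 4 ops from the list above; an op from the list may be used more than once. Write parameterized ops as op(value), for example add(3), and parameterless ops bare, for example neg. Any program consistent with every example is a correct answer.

abs | add(-3) | mul(7) | mul(2)

Check, running the answer program on each example:
  33 -> 33 -> 30 -> 210 -> 420
  -21 -> 21 -> 18 -> 126 -> 252
  29 -> 29 -> 26 -> 182 -> 364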